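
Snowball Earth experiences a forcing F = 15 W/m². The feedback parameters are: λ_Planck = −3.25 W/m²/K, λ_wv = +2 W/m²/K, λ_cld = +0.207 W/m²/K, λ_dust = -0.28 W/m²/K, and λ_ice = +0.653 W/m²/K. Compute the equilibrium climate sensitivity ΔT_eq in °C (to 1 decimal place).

22.4 °C

Net feedback parameter λ = (−3.25) + (+2) + (+0.207) + (-0.28) + (+0.653) = -0.67 W/m²/K.
ΔT = −F/λ = −15/(-0.67) = 22.4 °C.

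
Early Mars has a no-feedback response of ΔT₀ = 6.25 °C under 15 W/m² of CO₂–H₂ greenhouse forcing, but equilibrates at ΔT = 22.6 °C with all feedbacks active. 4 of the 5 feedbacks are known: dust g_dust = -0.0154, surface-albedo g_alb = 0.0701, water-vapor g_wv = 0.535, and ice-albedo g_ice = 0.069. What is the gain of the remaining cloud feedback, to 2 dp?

Amplification A = ΔT/ΔT₀ = 22.6/6.25 = 3.616.
Total gain g = 1 − 1/A = 1 − 1/3.616 = 0.7235.
Known gains sum to -0.0154 + 0.0701 + 0.535 + 0.069 = 0.6587.
g_cld = 0.7235 − 0.6587 = 0.06.

0.06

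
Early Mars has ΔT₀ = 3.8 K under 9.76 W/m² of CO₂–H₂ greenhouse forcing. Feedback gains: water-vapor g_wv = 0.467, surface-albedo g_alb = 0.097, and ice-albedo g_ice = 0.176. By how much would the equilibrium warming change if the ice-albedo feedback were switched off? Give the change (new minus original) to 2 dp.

Original: g = 0.74, ΔT = 3.8/(1−0.74) = 14.6154 K.
Without ice-albedo: g' = 0.564, ΔT' = 3.8/(1−0.564) = 8.7156 K.
Change = 8.7156 − 14.6154 = -5.90 K.

-5.90 K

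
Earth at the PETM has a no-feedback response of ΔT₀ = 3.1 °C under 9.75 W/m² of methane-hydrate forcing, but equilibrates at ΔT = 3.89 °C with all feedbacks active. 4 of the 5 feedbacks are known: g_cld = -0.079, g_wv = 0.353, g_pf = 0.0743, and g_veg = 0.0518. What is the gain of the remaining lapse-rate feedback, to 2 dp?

Amplification A = ΔT/ΔT₀ = 3.89/3.1 = 1.255.
Total gain g = 1 − 1/A = 1 − 1/1.255 = 0.2032.
Known gains sum to -0.079 + 0.353 + 0.0743 + 0.0518 = 0.4001.
g_lr = 0.2032 − 0.4001 = -0.20.

-0.20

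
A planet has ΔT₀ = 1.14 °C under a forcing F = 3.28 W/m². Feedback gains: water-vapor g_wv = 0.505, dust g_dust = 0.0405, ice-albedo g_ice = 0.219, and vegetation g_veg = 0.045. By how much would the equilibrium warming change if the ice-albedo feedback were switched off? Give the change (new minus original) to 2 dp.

Original: g = 0.8095, ΔT = 1.14/(1−0.8095) = 5.9843 °C.
Without ice-albedo: g' = 0.5905, ΔT' = 1.14/(1−0.5905) = 2.7839 °C.
Change = 2.7839 − 5.9843 = -3.20 °C.

-3.20 °C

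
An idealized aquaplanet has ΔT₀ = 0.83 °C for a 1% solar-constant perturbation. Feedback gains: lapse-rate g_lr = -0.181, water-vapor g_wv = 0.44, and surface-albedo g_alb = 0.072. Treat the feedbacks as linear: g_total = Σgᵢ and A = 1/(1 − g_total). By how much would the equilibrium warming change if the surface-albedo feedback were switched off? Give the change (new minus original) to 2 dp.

-0.12 °C

Original: g = 0.331, ΔT = 0.83/(1−0.331) = 1.2407 °C.
Without surface-albedo: g' = 0.259, ΔT' = 0.83/(1−0.259) = 1.1201 °C.
Change = 1.1201 − 1.2407 = -0.12 °C.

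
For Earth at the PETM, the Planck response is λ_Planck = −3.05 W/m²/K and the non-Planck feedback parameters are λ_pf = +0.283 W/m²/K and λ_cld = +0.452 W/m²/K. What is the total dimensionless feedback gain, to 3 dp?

0.241

Convert to gains: g_pf = 0.283/3.05 = 0.09279; g_cld = 0.452/3.05 = 0.1482.
Total gain g = 0.24099.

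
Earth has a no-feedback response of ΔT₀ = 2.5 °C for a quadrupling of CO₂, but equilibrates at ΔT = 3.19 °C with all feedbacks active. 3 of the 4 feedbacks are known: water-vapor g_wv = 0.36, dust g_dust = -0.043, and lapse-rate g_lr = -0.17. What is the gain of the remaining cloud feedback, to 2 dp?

Amplification A = ΔT/ΔT₀ = 3.19/2.5 = 1.276.
Total gain g = 1 − 1/A = 1 − 1/1.276 = 0.2163.
Known gains sum to 0.36 − 0.043 − 0.17 = 0.147.
g_cld = 0.2163 − 0.147 = 0.07.

0.07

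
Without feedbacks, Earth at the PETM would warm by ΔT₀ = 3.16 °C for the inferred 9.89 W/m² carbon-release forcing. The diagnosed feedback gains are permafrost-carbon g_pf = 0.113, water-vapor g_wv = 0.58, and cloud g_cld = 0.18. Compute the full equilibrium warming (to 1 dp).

24.9 °C

Total gain g = 0.113 + 0.58 + 0.18 = 0.873.
Amplification A = 1/(1 − 0.873) = 7.874.
ΔT = 3.16 × 7.874 = 24.9 °C.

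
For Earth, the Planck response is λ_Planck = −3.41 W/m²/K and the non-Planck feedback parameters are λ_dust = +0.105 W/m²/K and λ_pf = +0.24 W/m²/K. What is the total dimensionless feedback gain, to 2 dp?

0.10

Convert to gains: g_dust = 0.105/3.41 = 0.03079; g_pf = 0.24/3.41 = 0.07038.
Total gain g = 0.10117.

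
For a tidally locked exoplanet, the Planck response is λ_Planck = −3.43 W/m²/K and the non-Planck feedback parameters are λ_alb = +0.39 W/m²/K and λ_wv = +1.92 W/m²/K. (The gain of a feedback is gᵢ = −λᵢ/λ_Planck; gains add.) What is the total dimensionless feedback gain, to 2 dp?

0.67

Convert to gains: g_alb = 0.39/3.43 = 0.1137; g_wv = 1.92/3.43 = 0.5598.
Total gain g = 0.6735.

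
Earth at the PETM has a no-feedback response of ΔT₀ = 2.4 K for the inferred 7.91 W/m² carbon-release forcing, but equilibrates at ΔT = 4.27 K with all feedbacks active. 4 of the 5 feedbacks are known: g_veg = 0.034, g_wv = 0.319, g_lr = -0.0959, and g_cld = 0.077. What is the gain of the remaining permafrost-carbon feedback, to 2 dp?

Amplification A = ΔT/ΔT₀ = 4.27/2.4 = 1.779.
Total gain g = 1 − 1/A = 1 − 1/1.779 = 0.4379.
Known gains sum to 0.034 + 0.319 − 0.0959 + 0.077 = 0.3341.
g_pf = 0.4379 − 0.3341 = 0.10.

0.10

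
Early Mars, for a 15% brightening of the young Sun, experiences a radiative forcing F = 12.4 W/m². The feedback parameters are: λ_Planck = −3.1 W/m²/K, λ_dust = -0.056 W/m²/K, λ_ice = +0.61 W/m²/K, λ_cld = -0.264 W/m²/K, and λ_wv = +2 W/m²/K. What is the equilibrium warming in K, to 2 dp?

15.31 K

Net feedback parameter λ = (−3.1) + (-0.056) + (+0.61) + (-0.264) + (+2) = -0.81 W/m²/K.
ΔT = −F/λ = −12.4/(-0.81) = 15.31 K.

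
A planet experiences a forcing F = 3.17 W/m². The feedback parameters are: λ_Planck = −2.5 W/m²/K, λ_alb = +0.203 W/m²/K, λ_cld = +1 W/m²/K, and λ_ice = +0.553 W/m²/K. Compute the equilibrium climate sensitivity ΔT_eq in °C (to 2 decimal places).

4.26 °C

Net feedback parameter λ = (−2.5) + (+0.203) + (+1) + (+0.553) = -0.744 W/m²/K.
ΔT = −F/λ = −3.17/(-0.744) = 4.26 °C.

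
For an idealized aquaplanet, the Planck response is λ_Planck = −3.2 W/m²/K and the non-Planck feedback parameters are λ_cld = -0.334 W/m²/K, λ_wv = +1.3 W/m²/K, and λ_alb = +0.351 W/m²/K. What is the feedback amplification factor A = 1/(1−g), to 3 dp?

1.699

Convert to gains: g_cld = -0.334/3.2 = -0.1044; g_wv = 1.3/3.2 = 0.4062; g_alb = 0.351/3.2 = 0.1097.
Total gain g = 0.4115.
A = 1/(1 − 0.4115) = 1.699.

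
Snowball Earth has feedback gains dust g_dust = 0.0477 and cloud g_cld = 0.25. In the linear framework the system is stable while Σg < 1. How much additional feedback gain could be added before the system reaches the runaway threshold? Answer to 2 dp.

0.70

Current total gain = 0.0477 + 0.25 = 0.2977.
Margin to runaway = 1 − 0.2977 = 0.70.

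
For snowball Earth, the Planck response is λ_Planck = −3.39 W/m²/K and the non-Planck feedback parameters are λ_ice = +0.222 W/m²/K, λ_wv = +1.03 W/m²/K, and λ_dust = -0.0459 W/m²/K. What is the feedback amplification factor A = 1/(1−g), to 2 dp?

Convert to gains: g_ice = 0.222/3.39 = 0.06549; g_wv = 1.03/3.39 = 0.3038; g_dust = -0.0459/3.39 = -0.01354.
Total gain g = 0.35575.
A = 1/(1 − 0.35575) = 1.55.

1.55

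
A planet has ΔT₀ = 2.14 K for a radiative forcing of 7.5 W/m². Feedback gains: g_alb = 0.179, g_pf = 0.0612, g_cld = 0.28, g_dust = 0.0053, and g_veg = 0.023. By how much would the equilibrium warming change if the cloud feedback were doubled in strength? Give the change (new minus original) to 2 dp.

7.74 K

Original: g = 0.5485, ΔT = 2.14/(1−0.5485) = 4.7398 K.
With doubled cloud: g' = 0.8285, ΔT' = 2.14/(1−0.8285) = 12.4781 K.
Change = 12.4781 − 4.7398 = 7.74 K.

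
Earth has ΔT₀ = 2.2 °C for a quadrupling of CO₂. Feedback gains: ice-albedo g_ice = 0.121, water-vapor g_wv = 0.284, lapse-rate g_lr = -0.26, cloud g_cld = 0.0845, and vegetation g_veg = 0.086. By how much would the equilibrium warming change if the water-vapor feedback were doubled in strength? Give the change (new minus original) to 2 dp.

2.28 °C

Original: g = 0.3155, ΔT = 2.2/(1−0.3155) = 3.2140 °C.
With doubled water-vapor: g' = 0.5995, ΔT' = 2.2/(1−0.5995) = 5.4931 °C.
Change = 5.4931 − 3.2140 = 2.28 °C.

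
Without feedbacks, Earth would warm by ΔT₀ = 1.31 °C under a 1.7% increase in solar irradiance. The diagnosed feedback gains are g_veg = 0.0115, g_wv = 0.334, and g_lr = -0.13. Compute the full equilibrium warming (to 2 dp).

1.67 °C

Total gain g = 0.0115 + 0.334 − 0.13 = 0.2155.
Amplification A = 1/(1 − 0.2155) = 1.275.
ΔT = 1.31 × 1.275 = 1.67 °C.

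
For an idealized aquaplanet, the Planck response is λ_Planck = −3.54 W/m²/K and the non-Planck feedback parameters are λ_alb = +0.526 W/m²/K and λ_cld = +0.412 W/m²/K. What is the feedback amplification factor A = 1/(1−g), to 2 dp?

1.36

Convert to gains: g_alb = 0.526/3.54 = 0.1486; g_cld = 0.412/3.54 = 0.1164.
Total gain g = 0.265.
A = 1/(1 − 0.265) = 1.36.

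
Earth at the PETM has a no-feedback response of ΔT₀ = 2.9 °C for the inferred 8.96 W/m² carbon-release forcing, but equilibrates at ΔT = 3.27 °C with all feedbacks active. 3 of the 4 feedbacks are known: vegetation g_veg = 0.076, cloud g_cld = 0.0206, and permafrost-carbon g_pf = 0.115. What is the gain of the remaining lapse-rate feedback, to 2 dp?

Amplification A = ΔT/ΔT₀ = 3.27/2.9 = 1.128.
Total gain g = 1 − 1/A = 1 − 1/1.128 = 0.1135.
Known gains sum to 0.076 + 0.0206 + 0.115 = 0.2116.
g_lr = 0.1135 − 0.2116 = -0.10.

-0.10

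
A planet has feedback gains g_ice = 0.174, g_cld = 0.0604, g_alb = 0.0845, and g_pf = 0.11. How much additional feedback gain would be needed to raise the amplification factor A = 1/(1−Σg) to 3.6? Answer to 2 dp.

Current total gain = 0.4289.
Target gain for A = 3.6: g* = 1 − 1/3.6 = 0.7222.
Additional gain needed = 0.7222 − 0.4289 = 0.29.

0.29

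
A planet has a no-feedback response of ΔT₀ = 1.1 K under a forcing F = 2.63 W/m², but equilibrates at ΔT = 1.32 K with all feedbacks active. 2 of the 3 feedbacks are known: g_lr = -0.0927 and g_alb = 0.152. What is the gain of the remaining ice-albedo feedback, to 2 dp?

Amplification A = ΔT/ΔT₀ = 1.32/1.1 = 1.2.
Total gain g = 1 − 1/A = 1 − 1/1.2 = 0.1667.
Known gains sum to -0.0927 + 0.152 = 0.0593.
g_ice = 0.1667 − 0.0593 = 0.11.

0.11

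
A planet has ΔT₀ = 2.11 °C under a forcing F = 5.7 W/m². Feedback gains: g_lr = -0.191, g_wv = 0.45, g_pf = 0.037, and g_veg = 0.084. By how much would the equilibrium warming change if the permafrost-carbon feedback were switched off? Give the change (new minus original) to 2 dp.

-0.19 °C

Original: g = 0.38, ΔT = 2.11/(1−0.38) = 3.4032 °C.
Without permafrost-carbon: g' = 0.343, ΔT' = 2.11/(1−0.343) = 3.2116 °C.
Change = 3.2116 − 3.4032 = -0.19 °C.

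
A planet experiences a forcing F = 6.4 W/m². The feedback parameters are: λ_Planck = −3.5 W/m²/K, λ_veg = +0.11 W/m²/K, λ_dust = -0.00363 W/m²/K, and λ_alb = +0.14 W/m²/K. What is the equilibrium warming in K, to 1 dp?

Net feedback parameter λ = (−3.5) + (+0.11) + (-0.00363) + (+0.14) = -3.25363 W/m²/K.
ΔT = −F/λ = −6.4/(-3.25363) = 2.0 K.

2.0 K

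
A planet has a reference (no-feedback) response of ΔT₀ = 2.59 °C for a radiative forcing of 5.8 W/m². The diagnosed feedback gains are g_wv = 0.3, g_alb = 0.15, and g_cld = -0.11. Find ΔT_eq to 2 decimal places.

Total gain g = 0.3 + 0.15 − 0.11 = 0.34.
Amplification A = 1/(1 − 0.34) = 1.515.
ΔT = 2.59 × 1.515 = 3.92 °C.

3.92 °C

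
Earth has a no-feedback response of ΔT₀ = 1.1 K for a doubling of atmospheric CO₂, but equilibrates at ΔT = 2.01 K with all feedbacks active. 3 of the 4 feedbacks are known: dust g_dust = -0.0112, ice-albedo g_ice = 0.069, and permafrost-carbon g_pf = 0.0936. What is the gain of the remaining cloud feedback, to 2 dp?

Amplification A = ΔT/ΔT₀ = 2.01/1.1 = 1.827.
Total gain g = 1 − 1/A = 1 − 1/1.827 = 0.4527.
Known gains sum to -0.0112 + 0.069 + 0.0936 = 0.1514.
g_cld = 0.4527 − 0.1514 = 0.30.

0.30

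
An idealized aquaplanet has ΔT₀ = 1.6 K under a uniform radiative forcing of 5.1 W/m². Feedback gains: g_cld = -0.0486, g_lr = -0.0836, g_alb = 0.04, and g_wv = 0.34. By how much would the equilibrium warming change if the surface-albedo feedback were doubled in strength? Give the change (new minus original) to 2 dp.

0.12 K

Original: g = 0.2478, ΔT = 1.6/(1−0.2478) = 2.1271 K.
With doubled surface-albedo: g' = 0.2878, ΔT' = 1.6/(1−0.2878) = 2.2466 K.
Change = 2.2466 − 2.1271 = 0.12 K.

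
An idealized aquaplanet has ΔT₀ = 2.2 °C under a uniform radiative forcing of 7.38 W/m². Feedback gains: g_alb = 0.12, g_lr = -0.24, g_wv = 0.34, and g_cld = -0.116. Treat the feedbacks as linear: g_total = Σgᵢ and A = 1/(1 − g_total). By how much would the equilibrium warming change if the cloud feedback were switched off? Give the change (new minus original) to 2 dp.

Original: g = 0.104, ΔT = 2.2/(1−0.104) = 2.4554 °C.
Without cloud: g' = 0.22, ΔT' = 2.2/(1−0.22) = 2.8205 °C.
Change = 2.8205 − 2.4554 = 0.37 °C.

0.37 °C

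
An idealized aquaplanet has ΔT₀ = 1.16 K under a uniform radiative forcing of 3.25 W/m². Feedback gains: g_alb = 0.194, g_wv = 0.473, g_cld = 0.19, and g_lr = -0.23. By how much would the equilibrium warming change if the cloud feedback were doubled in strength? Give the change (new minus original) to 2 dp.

3.23 K

Original: g = 0.627, ΔT = 1.16/(1−0.627) = 3.1099 K.
With doubled cloud: g' = 0.817, ΔT' = 1.16/(1−0.817) = 6.3388 K.
Change = 6.3388 − 3.1099 = 3.23 K.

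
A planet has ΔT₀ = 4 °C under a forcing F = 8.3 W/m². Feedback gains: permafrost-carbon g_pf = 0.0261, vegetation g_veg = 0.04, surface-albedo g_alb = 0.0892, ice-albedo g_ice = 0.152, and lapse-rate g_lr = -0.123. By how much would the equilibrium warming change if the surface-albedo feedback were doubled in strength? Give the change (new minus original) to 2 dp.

0.60 °C

Original: g = 0.1843, ΔT = 4/(1−0.1843) = 4.9038 °C.
With doubled surface-albedo: g' = 0.2735, ΔT' = 4/(1−0.2735) = 5.5058 °C.
Change = 5.5058 − 4.9038 = 0.60 °C.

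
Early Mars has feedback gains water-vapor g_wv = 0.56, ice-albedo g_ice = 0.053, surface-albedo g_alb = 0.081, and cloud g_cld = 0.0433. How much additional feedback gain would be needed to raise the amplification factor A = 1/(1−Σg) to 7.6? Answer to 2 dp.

Current total gain = 0.7373.
Target gain for A = 7.6: g* = 1 − 1/7.6 = 0.8684.
Additional gain needed = 0.8684 − 0.7373 = 0.13.

0.13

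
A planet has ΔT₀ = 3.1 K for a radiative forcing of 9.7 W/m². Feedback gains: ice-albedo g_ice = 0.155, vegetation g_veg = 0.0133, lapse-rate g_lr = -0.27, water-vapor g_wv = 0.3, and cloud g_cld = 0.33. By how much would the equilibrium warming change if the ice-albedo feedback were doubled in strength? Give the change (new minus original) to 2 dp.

Original: g = 0.5283, ΔT = 3.1/(1−0.5283) = 6.5720 K.
With doubled ice-albedo: g' = 0.6833, ΔT' = 3.1/(1−0.6833) = 9.7884 K.
Change = 9.7884 − 6.5720 = 3.22 K.

3.22 K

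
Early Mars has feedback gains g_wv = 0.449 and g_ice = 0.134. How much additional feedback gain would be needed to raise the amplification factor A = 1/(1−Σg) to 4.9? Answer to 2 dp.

Current total gain = 0.583.
Target gain for A = 4.9: g* = 1 − 1/4.9 = 0.7959.
Additional gain needed = 0.7959 − 0.583 = 0.21.

0.21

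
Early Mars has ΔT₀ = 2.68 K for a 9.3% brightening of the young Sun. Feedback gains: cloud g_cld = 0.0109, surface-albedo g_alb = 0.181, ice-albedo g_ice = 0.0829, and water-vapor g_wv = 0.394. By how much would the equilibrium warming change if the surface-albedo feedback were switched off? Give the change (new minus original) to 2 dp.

Original: g = 0.6688, ΔT = 2.68/(1−0.6688) = 8.0918 K.
Without surface-albedo: g' = 0.4878, ΔT' = 2.68/(1−0.4878) = 5.2323 K.
Change = 5.2323 − 8.0918 = -2.86 K.

-2.86 K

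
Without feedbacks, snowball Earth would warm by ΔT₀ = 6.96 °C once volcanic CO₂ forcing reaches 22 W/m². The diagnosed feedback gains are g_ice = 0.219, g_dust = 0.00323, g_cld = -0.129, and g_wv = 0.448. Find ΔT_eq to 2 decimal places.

Total gain g = 0.219 + 0.00323 − 0.129 + 0.448 = 0.54123.
Amplification A = 1/(1 − 0.54123) = 2.18.
ΔT = 6.96 × 2.18 = 15.17 °C.

15.17 °C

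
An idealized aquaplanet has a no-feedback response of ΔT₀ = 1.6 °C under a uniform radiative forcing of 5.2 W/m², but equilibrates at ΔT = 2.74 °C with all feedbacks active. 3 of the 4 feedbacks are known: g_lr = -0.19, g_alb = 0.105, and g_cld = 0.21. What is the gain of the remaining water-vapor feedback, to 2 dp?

0.29

Amplification A = ΔT/ΔT₀ = 2.74/1.6 = 1.713.
Total gain g = 1 − 1/A = 1 − 1/1.713 = 0.4162.
Known gains sum to -0.19 + 0.105 + 0.21 = 0.125.
g_wv = 0.4162 − 0.125 = 0.29.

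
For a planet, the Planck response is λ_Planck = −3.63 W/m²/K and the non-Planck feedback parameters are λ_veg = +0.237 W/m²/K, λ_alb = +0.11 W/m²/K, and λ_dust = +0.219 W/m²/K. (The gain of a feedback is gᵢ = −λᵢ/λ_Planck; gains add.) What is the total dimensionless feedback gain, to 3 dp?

Convert to gains: g_veg = 0.237/3.63 = 0.06529; g_alb = 0.11/3.63 = 0.0303; g_dust = 0.219/3.63 = 0.06033.
Total gain g = 0.15592.

0.156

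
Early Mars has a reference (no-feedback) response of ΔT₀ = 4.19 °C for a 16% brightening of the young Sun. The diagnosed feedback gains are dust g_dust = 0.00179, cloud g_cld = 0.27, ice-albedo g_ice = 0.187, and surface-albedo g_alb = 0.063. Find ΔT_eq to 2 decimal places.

Total gain g = 0.00179 + 0.27 + 0.187 + 0.063 = 0.52179.
Amplification A = 1/(1 − 0.52179) = 2.091.
ΔT = 4.19 × 2.091 = 8.76 °C.

8.76 °C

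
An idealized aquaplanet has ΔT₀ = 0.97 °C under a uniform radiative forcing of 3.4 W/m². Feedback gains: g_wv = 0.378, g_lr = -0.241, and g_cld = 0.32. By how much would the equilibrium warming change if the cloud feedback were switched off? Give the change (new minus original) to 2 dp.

Original: g = 0.457, ΔT = 0.97/(1−0.457) = 1.7864 °C.
Without cloud: g' = 0.137, ΔT' = 0.97/(1−0.137) = 1.1240 °C.
Change = 1.1240 − 1.7864 = -0.66 °C.

-0.66 °C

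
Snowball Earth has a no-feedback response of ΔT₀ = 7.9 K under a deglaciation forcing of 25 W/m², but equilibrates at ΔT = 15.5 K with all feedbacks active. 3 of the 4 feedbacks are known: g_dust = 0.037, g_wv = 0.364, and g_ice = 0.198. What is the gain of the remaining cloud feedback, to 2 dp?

Amplification A = ΔT/ΔT₀ = 15.5/7.9 = 1.962.
Total gain g = 1 − 1/A = 1 − 1/1.962 = 0.4903.
Known gains sum to 0.037 + 0.364 + 0.198 = 0.599.
g_cld = 0.4903 − 0.599 = -0.11.

-0.11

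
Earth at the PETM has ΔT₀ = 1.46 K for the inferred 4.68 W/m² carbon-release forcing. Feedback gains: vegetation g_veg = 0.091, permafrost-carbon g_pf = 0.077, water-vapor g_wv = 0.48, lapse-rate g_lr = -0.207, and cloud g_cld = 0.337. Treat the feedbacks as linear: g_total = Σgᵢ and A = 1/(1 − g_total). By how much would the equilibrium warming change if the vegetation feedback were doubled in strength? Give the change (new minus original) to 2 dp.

4.57 K

Original: g = 0.778, ΔT = 1.46/(1−0.778) = 6.5766 K.
With doubled vegetation: g' = 0.869, ΔT' = 1.46/(1−0.869) = 11.1450 K.
Change = 11.1450 − 6.5766 = 4.57 K.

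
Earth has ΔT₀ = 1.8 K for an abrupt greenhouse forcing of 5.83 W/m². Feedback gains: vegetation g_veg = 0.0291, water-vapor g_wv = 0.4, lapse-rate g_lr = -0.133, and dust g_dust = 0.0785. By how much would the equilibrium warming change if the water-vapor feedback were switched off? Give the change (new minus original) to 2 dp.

-1.12 K

Original: g = 0.3746, ΔT = 1.8/(1−0.3746) = 2.8782 K.
Without water-vapor: g' = -0.0254, ΔT' = 1.8/(1+0.0254) = 1.7554 K.
Change = 1.7554 − 2.8782 = -1.12 K.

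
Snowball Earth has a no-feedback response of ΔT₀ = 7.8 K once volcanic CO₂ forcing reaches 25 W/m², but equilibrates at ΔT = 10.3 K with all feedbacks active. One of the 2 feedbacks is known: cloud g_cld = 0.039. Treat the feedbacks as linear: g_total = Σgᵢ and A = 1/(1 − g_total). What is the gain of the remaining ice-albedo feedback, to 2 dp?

0.20

Amplification A = ΔT/ΔT₀ = 10.3/7.8 = 1.321.
Total gain g = 1 − 1/A = 1 − 1/1.321 = 0.243.
The known gain is 0.039.
g_ice = 0.243 − 0.039 = 0.20.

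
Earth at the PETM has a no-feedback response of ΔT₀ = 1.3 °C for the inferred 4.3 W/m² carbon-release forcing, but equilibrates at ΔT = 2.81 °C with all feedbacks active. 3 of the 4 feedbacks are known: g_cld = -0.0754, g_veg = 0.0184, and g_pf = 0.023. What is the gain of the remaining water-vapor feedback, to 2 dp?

0.57

Amplification A = ΔT/ΔT₀ = 2.81/1.3 = 2.162.
Total gain g = 1 − 1/A = 1 − 1/2.162 = 0.5375.
Known gains sum to -0.0754 + 0.0184 + 0.023 = -0.034.
g_wv = 0.5375 + 0.034 = 0.57.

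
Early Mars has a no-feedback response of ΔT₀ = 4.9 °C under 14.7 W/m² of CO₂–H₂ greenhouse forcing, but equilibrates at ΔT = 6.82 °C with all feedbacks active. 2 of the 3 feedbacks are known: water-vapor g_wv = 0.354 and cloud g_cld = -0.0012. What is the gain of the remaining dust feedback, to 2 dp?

Amplification A = ΔT/ΔT₀ = 6.82/4.9 = 1.392.
Total gain g = 1 − 1/A = 1 − 1/1.392 = 0.2816.
Known gains sum to 0.354 − 0.0012 = 0.3528.
g_dust = 0.2816 − 0.3528 = -0.07.

-0.07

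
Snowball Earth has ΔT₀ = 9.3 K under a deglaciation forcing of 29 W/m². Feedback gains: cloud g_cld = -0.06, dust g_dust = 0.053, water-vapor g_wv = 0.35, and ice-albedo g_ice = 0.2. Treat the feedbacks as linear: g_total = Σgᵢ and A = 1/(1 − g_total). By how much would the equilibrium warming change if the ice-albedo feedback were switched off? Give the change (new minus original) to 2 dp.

-6.19 K

Original: g = 0.543, ΔT = 9.3/(1−0.543) = 20.3501 K.
Without ice-albedo: g' = 0.343, ΔT' = 9.3/(1−0.343) = 14.1553 K.
Change = 14.1553 − 20.3501 = -6.19 K.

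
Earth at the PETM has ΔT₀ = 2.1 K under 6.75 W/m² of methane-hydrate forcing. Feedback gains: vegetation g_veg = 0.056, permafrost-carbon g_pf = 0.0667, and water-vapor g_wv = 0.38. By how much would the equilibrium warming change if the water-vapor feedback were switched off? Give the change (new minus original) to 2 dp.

-1.83 K

Original: g = 0.5027, ΔT = 2.1/(1−0.5027) = 4.2228 K.
Without water-vapor: g' = 0.1227, ΔT' = 2.1/(1−0.1227) = 2.3937 K.
Change = 2.3937 − 4.2228 = -1.83 K.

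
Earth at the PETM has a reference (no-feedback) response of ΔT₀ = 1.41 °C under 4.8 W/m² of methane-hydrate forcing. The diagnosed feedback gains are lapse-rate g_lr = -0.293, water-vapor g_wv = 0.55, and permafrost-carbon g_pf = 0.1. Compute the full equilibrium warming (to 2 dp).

2.19 °C

Total gain g = -0.293 + 0.55 + 0.1 = 0.357.
Amplification A = 1/(1 − 0.357) = 1.555.
ΔT = 1.41 × 1.555 = 2.19 °C.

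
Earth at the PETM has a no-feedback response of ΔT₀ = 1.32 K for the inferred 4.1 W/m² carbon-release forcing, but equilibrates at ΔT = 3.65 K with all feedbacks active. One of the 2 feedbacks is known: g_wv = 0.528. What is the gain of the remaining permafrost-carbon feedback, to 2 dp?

Amplification A = ΔT/ΔT₀ = 3.65/1.32 = 2.765.
Total gain g = 1 − 1/A = 1 − 1/2.765 = 0.6383.
The known gain is 0.528.
g_pf = 0.6383 − 0.528 = 0.11.

0.11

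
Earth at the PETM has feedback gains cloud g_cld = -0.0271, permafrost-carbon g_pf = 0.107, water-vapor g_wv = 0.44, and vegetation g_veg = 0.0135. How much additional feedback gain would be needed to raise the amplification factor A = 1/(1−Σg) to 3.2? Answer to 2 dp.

0.15

Current total gain = 0.5334.
Target gain for A = 3.2: g* = 1 − 1/3.2 = 0.6875.
Additional gain needed = 0.6875 − 0.5334 = 0.15.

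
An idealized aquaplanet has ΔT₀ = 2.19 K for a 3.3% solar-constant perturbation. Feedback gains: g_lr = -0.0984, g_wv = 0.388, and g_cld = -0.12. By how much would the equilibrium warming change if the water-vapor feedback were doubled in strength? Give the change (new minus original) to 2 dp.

Original: g = 0.1696, ΔT = 2.19/(1−0.1696) = 2.6373 K.
With doubled water-vapor: g' = 0.5576, ΔT' = 2.19/(1−0.5576) = 4.9503 K.
Change = 4.9503 − 2.6373 = 2.31 K.

2.31 K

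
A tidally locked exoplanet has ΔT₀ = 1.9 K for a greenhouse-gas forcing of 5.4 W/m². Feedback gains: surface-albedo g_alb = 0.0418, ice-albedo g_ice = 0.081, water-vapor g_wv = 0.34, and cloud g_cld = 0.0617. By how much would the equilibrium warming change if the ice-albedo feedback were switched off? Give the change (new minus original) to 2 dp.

-0.58 K

Original: g = 0.5245, ΔT = 1.9/(1−0.5245) = 3.9958 K.
Without ice-albedo: g' = 0.4435, ΔT' = 1.9/(1−0.4435) = 3.4142 K.
Change = 3.4142 − 3.9958 = -0.58 K.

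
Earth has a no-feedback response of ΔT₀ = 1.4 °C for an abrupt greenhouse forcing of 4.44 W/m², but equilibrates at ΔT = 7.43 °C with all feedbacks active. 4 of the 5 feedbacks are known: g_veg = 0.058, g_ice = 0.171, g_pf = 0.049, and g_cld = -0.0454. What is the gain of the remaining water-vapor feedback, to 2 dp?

0.58

Amplification A = ΔT/ΔT₀ = 7.43/1.4 = 5.307.
Total gain g = 1 − 1/A = 1 − 1/5.307 = 0.8116.
Known gains sum to 0.058 + 0.171 + 0.049 − 0.0454 = 0.2326.
g_wv = 0.8116 − 0.2326 = 0.58.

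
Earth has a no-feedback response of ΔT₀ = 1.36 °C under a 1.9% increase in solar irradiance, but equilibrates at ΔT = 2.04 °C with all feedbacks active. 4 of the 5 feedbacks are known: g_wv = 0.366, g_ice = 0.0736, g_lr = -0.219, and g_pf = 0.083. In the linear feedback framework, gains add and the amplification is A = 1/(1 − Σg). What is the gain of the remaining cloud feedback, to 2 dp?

Amplification A = ΔT/ΔT₀ = 2.04/1.36 = 1.5.
Total gain g = 1 − 1/A = 1 − 1/1.5 = 0.3333.
Known gains sum to 0.366 + 0.0736 − 0.219 + 0.083 = 0.3036.
g_cld = 0.3333 − 0.3036 = 0.03.

0.03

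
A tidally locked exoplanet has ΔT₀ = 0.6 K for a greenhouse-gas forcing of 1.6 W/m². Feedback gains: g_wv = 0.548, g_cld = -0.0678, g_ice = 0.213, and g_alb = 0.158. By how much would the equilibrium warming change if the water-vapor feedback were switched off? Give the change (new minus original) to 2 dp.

-3.17 K

Original: g = 0.8512, ΔT = 0.6/(1−0.8512) = 4.0323 K.
Without water-vapor: g' = 0.3032, ΔT' = 0.6/(1−0.3032) = 0.8611 K.
Change = 0.8611 − 4.0323 = -3.17 K.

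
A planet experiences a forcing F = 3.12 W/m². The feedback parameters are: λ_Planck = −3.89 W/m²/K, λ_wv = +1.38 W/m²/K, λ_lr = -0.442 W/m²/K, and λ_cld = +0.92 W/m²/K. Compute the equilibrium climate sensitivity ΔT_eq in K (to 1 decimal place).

1.5 K

Net feedback parameter λ = (−3.89) + (+1.38) + (-0.442) + (+0.92) = -2.032 W/m²/K.
ΔT = −F/λ = −3.12/(-2.032) = 1.5 K.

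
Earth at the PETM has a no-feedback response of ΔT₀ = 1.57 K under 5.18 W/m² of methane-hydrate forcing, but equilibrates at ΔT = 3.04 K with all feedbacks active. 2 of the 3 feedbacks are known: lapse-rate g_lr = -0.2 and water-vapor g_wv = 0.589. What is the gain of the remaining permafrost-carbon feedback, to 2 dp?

0.09

Amplification A = ΔT/ΔT₀ = 3.04/1.57 = 1.936.
Total gain g = 1 − 1/A = 1 − 1/1.936 = 0.4835.
Known gains sum to -0.2 + 0.589 = 0.389.
g_pf = 0.4835 − 0.389 = 0.09.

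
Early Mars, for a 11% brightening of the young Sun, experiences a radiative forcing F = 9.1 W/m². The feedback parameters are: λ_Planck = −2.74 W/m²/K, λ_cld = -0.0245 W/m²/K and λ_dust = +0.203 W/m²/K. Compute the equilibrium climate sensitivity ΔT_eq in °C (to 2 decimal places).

Net feedback parameter λ = (−2.74) + (-0.0245) + (+0.203) = -2.5615 W/m²/K.
ΔT = −F/λ = −9.1/(-2.5615) = 3.55 °C.

3.55 °C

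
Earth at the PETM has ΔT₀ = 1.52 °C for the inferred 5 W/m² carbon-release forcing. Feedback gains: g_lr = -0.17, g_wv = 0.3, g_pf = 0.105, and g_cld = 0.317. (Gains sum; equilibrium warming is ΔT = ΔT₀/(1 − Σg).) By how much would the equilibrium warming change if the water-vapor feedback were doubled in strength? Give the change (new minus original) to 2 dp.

6.88 °C

Original: g = 0.552, ΔT = 1.52/(1−0.552) = 3.3929 °C.
With doubled water-vapor: g' = 0.852, ΔT' = 1.52/(1−0.852) = 10.2703 °C.
Change = 10.2703 − 3.3929 = 6.88 °C.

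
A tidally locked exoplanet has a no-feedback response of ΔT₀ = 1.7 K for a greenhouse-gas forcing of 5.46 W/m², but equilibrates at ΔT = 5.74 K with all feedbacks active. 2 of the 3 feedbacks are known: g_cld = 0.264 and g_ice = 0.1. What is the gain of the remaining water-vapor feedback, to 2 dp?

Amplification A = ΔT/ΔT₀ = 5.74/1.7 = 3.376.
Total gain g = 1 − 1/A = 1 − 1/3.376 = 0.7038.
Known gains sum to 0.264 + 0.1 = 0.364.
g_wv = 0.7038 − 0.364 = 0.34.

0.34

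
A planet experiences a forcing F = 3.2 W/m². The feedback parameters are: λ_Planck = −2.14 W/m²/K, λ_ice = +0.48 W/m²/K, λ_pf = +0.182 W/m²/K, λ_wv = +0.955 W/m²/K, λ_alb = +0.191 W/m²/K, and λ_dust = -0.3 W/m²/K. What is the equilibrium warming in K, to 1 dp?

Net feedback parameter λ = (−2.14) + (+0.48) + (+0.182) + (+0.955) + (+0.191) + (-0.3) = -0.632 W/m²/K.
ΔT = −F/λ = −3.2/(-0.632) = 5.1 K.

5.1 K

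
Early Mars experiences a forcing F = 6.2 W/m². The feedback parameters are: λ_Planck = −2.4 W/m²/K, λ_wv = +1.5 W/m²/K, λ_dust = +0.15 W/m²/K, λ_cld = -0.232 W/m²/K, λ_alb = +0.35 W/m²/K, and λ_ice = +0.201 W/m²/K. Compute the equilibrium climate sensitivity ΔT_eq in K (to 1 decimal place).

Net feedback parameter λ = (−2.4) + (+1.5) + (+0.15) + (-0.232) + (+0.35) + (+0.201) = -0.431 W/m²/K.
ΔT = −F/λ = −6.2/(-0.431) = 14.4 K.

14.4 K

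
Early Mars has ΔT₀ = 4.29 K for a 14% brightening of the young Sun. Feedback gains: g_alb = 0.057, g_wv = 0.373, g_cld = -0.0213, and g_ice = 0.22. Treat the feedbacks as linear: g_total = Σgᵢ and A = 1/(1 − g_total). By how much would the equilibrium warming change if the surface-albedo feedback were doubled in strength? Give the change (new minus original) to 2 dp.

Original: g = 0.6287, ΔT = 4.29/(1−0.6287) = 11.5540 K.
With doubled surface-albedo: g' = 0.6857, ΔT' = 4.29/(1−0.6857) = 13.6494 K.
Change = 13.6494 − 11.5540 = 2.10 K.

2.10 K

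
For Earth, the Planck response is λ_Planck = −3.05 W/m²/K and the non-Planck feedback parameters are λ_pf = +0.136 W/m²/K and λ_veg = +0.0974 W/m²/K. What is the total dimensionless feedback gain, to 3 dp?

Convert to gains: g_pf = 0.136/3.05 = 0.04459; g_veg = 0.0974/3.05 = 0.03193.
Total gain g = 0.07652.

0.077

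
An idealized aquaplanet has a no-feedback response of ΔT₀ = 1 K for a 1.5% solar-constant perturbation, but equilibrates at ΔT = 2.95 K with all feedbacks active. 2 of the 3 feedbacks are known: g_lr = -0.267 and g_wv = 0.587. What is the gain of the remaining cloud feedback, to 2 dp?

0.34

Amplification A = ΔT/ΔT₀ = 2.95/1 = 2.95.
Total gain g = 1 − 1/A = 1 − 1/2.95 = 0.661.
Known gains sum to -0.267 + 0.587 = 0.32.
g_cld = 0.661 − 0.32 = 0.34.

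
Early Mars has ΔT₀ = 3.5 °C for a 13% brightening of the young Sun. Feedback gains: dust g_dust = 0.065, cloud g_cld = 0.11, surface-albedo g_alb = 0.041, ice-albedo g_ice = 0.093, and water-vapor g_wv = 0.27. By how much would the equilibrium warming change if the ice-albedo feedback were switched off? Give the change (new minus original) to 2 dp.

Original: g = 0.579, ΔT = 3.5/(1−0.579) = 8.3135 °C.
Without ice-albedo: g' = 0.486, ΔT' = 3.5/(1−0.486) = 6.8093 °C.
Change = 6.8093 − 8.3135 = -1.50 °C.

-1.50 °C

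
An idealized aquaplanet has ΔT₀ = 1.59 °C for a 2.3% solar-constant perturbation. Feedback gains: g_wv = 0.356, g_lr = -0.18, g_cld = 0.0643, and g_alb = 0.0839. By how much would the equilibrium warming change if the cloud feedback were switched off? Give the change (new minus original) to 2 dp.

-0.20 °C

Original: g = 0.3242, ΔT = 1.59/(1−0.3242) = 2.3528 °C.
Without cloud: g' = 0.2599, ΔT' = 1.59/(1−0.2599) = 2.1484 °C.
Change = 2.1484 − 2.3528 = -0.20 °C.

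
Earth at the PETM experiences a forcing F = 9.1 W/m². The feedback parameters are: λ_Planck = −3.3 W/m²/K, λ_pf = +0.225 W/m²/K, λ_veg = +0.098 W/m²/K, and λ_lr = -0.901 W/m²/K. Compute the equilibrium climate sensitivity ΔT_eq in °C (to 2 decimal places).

Net feedback parameter λ = (−3.3) + (+0.225) + (+0.098) + (-0.901) = -3.878 W/m²/K.
ΔT = −F/λ = −9.1/(-3.878) = 2.35 °C.

2.35 °C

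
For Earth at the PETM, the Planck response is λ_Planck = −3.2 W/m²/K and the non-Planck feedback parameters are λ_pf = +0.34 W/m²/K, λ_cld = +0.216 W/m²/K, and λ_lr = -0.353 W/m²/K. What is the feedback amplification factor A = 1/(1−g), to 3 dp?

1.068

Convert to gains: g_pf = 0.34/3.2 = 0.1062; g_cld = 0.216/3.2 = 0.0675; g_lr = -0.353/3.2 = -0.1103.
Total gain g = 0.0634.
A = 1/(1 − 0.0634) = 1.068.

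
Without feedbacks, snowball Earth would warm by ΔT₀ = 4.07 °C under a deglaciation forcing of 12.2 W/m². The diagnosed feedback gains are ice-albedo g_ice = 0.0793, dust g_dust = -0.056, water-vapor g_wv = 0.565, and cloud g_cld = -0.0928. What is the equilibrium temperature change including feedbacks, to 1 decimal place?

Total gain g = 0.0793 − 0.056 + 0.565 − 0.0928 = 0.4955.
Amplification A = 1/(1 − 0.4955) = 1.982.
ΔT = 4.07 × 1.982 = 8.1 °C.

8.1 °C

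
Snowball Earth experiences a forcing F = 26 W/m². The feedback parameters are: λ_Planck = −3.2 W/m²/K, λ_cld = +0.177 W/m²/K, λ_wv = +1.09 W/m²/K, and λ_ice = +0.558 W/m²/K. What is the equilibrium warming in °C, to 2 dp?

Net feedback parameter λ = (−3.2) + (+0.177) + (+1.09) + (+0.558) = -1.375 W/m²/K.
ΔT = −F/λ = −26/(-1.375) = 18.91 °C.

18.91 °C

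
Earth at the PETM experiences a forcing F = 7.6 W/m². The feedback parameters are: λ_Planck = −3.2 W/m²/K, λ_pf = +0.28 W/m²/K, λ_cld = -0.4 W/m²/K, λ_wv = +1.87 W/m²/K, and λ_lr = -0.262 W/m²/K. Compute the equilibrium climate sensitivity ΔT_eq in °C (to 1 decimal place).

Net feedback parameter λ = (−3.2) + (+0.28) + (-0.4) + (+1.87) + (-0.262) = -1.712 W/m²/K.
ΔT = −F/λ = −7.6/(-1.712) = 4.4 °C.

4.4 °C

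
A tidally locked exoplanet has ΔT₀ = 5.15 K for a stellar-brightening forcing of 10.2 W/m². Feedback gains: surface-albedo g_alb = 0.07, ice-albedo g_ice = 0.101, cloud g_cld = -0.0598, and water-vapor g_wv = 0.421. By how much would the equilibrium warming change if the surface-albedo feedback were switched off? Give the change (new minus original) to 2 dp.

-1.43 K

Original: g = 0.5322, ΔT = 5.15/(1−0.5322) = 11.0090 K.
Without surface-albedo: g' = 0.4622, ΔT' = 5.15/(1−0.4622) = 9.5761 K.
Change = 9.5761 − 11.0090 = -1.43 K.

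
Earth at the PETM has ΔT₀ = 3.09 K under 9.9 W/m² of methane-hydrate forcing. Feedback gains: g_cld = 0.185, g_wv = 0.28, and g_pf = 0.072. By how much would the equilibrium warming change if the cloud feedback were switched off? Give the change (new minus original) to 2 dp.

-1.91 K

Original: g = 0.537, ΔT = 3.09/(1−0.537) = 6.6739 K.
Without cloud: g' = 0.352, ΔT' = 3.09/(1−0.352) = 4.7685 K.
Change = 4.7685 − 6.6739 = -1.91 K.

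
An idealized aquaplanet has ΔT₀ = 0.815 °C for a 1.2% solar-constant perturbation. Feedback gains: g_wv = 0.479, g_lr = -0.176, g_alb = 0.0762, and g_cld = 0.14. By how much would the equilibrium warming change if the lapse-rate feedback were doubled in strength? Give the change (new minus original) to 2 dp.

Original: g = 0.5192, ΔT = 0.815/(1−0.5192) = 1.6951 °C.
With doubled lapse-rate: g' = 0.3432, ΔT' = 0.815/(1−0.3432) = 1.2409 °C.
Change = 1.2409 − 1.6951 = -0.45 °C.

-0.45 °C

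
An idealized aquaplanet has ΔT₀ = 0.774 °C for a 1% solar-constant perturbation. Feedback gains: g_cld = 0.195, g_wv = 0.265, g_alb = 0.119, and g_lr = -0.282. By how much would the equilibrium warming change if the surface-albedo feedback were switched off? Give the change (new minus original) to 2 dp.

Original: g = 0.297, ΔT = 0.774/(1−0.297) = 1.1010 °C.
Without surface-albedo: g' = 0.178, ΔT' = 0.774/(1−0.178) = 0.9416 °C.
Change = 0.9416 − 1.1010 = -0.16 °C.

-0.16 °C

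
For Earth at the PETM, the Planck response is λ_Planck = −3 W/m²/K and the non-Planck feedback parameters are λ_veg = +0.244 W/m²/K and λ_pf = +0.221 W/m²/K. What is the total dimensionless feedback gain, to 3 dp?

Convert to gains: g_veg = 0.244/3 = 0.08133; g_pf = 0.221/3 = 0.07367.
Total gain g = 0.155.

0.155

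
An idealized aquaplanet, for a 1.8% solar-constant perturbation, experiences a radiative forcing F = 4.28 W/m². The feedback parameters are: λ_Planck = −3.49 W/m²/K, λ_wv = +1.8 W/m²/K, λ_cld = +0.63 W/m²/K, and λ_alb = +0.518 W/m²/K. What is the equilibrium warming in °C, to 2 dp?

7.90 °C

Net feedback parameter λ = (−3.49) + (+1.8) + (+0.63) + (+0.518) = -0.542 W/m²/K.
ΔT = −F/λ = −4.28/(-0.542) = 7.90 °C.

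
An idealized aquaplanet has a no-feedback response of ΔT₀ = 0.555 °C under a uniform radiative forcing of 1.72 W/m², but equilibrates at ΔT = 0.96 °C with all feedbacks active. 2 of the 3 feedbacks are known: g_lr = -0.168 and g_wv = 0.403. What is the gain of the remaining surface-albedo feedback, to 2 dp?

Amplification A = ΔT/ΔT₀ = 0.96/0.555 = 1.73.
Total gain g = 1 − 1/A = 1 − 1/1.73 = 0.422.
Known gains sum to -0.168 + 0.403 = 0.235.
g_alb = 0.422 − 0.235 = 0.19.

0.19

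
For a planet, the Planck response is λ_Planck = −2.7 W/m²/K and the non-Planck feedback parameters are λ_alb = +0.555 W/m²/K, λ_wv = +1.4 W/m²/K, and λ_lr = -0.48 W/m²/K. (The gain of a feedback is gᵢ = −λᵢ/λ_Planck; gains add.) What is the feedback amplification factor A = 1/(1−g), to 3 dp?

Convert to gains: g_alb = 0.555/2.7 = 0.2056; g_wv = 1.4/2.7 = 0.5185; g_lr = -0.48/2.7 = -0.1778.
Total gain g = 0.5463.
A = 1/(1 − 0.5463) = 2.204.

2.204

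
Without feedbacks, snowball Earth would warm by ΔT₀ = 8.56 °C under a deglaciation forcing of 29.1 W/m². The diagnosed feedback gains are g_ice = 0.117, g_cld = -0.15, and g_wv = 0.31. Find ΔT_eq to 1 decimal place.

11.8 °C

Total gain g = 0.117 − 0.15 + 0.31 = 0.277.
Amplification A = 1/(1 − 0.277) = 1.383.
ΔT = 8.56 × 1.383 = 11.8 °C.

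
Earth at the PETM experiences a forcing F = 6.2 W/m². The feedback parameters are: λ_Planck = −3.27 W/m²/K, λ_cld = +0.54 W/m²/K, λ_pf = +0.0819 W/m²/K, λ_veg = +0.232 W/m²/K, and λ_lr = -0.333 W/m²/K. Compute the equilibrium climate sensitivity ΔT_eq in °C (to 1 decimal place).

Net feedback parameter λ = (−3.27) + (+0.54) + (+0.0819) + (+0.232) + (-0.333) = -2.7491 W/m²/K.
ΔT = −F/λ = −6.2/(-2.7491) = 2.3 °C.

2.3 °C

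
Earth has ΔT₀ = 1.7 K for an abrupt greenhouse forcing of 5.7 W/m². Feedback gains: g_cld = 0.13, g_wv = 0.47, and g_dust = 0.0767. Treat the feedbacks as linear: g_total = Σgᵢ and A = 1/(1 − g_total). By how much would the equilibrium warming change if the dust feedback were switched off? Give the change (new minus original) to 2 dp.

-1.01 K

Original: g = 0.6767, ΔT = 1.7/(1−0.6767) = 5.2583 K.
Without dust: g' = 0.6, ΔT' = 1.7/(1−0.6) = 4.2500 K.
Change = 4.2500 − 5.2583 = -1.01 K.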